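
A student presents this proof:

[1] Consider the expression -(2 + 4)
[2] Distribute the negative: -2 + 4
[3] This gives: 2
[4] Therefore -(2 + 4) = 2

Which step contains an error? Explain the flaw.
Step 2: Distribute the negative: -2 + 4

Step 2 incorrectly distributes the negative sign. The correct distribution is -(2 + 4) = -2 - 4 = -6. The negative must be applied to both terms, not just the first. The error treats -(2 + 4) as -2 + 4, which equals 2 instead of -6.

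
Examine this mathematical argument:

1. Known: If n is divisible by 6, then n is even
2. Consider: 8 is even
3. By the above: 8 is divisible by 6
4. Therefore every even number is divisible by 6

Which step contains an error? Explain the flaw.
Step 3: By the above: 8 is divisible by 6

Step 3 commits the fallacy of affirming the consequent. The known fact 'divisible by 6 → even' does NOT imply 'even → divisible by 6'. That would be the converse, which is false. For example, 8 is even but 8 ÷ 6 = 1.33, which is not an integer.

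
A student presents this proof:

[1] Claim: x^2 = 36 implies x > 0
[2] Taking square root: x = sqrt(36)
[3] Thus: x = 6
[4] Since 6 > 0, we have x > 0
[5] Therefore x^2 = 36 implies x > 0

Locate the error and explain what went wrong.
Step 2: Taking square root: x = sqrt(36)

Step 2 takes the square root and assumes the positive root only. The equation x^2 = 36 actually has two solutions: x = 6 and x = -6. The proof silently assumes x > 0 without justification, then uses this assumption to conclude x > 0, which is circular. The counterexample x = -6 shows the claim is false.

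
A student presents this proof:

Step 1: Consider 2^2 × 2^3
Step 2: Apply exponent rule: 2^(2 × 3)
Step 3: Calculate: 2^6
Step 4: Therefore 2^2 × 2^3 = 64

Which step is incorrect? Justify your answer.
Step 2: Apply exponent rule: 2^(2 × 3)

Step 2 incorrectly states that a^b × a^c = a^(b×c). The correct rule is a^b × a^c = a^(b+c). The actual value is 2^2 × 2^3 = 2^5 = 32, not 2^6 = 64.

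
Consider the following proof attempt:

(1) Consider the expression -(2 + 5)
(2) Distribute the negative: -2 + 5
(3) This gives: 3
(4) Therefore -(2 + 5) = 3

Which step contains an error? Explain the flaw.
Step 2: Distribute the negative: -2 + 5

Step 2 incorrectly distributes the negative sign. The correct distribution is -(2 + 5) = -2 - 5 = -7. The negative must be applied to both terms, not just the first. The error treats -(2 + 5) as -2 + 5, which equals 3 instead of -7.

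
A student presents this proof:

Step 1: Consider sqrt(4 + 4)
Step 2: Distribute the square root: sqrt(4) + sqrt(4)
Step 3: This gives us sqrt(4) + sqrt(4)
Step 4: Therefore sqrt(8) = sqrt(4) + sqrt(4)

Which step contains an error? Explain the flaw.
Step 2: Distribute the square root: sqrt(4) + sqrt(4)

Step 2 incorrectly 'distributes' the square root over addition. The square root function does not distribute: sqrt(a + b) ≠ sqrt(a) + sqrt(b). In fact, sqrt(4 + 4) = sqrt(8) ≈ 2.8284, while sqrt(4) + sqrt(4) ≈ 4.0000.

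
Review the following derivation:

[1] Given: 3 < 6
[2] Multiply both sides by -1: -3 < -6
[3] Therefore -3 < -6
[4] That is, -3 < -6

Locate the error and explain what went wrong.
Step 2: Multiply both sides by -1: -3 < -6

Step 2 multiplies both sides by -1 but fails to reverse the inequality sign. When multiplying (or dividing) an inequality by a negative number, the direction must be reversed. Since 3 < 6, we should get -3 > -6, i.e., -3 > -6.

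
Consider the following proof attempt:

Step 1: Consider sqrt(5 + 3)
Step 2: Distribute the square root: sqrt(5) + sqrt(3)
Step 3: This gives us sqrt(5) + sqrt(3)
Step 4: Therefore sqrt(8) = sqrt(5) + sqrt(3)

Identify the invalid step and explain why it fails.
Step 2: Distribute the square root: sqrt(5) + sqrt(3)

Step 2 incorrectly 'distributes' the square root over addition. The square root function does not distribute: sqrt(a + b) ≠ sqrt(a) + sqrt(b). In fact, sqrt(5 + 3) = sqrt(8) ≈ 2.8284, while sqrt(5) + sqrt(3) ≈ 3.9681.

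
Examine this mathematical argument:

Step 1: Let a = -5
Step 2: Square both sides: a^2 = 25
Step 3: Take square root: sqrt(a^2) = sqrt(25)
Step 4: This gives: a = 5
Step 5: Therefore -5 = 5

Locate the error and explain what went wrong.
Step 4: This gives: a = 5

Step 4 incorrectly states that sqrt(a^2) = a. The correct identity is sqrt(a^2) = |a|. Since a = -5 < 0, we have sqrt(a^2) = |-5| = 5, not a = -5.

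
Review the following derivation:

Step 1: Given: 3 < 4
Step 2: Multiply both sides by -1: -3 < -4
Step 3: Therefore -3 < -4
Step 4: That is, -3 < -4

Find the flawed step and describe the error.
Step 2: Multiply both sides by -1: -3 < -4

Step 2 multiplies both sides by -1 but fails to reverse the inequality sign. When multiplying (or dividing) an inequality by a negative number, the direction must be reversed. Since 3 < 4, we should get -3 > -4, i.e., -3 > -4.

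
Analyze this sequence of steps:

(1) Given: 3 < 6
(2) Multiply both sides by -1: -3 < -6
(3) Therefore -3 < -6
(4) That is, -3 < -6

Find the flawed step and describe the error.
Step 2: Multiply both sides by -1: -3 < -6

Step 2 multiplies both sides by -1 but fails to reverse the inequality sign. When multiplying (or dividing) an inequality by a negative number, the direction must be reversed. Since 3 < 6, we should get -3 > -6, i.e., -3 > -6.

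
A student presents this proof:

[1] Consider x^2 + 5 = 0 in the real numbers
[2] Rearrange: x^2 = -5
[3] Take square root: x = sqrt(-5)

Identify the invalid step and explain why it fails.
Step 3: Take square root: x = sqrt(-5)

Step 3 takes the square root of -5, which is negative. In the real number system, the square root of a negative number is undefined. The equation x^2 + 5 = 0 has no real solutions. Square roots of negative numbers only exist in the complex numbers.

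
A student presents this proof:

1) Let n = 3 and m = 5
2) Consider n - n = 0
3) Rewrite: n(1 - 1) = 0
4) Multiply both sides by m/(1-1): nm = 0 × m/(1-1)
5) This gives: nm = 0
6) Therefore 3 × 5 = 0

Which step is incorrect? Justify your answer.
Step 4: Multiply both sides by m/(1-1): nm = 0 × m/(1-1)

Step 4 multiplies both sides by m/(1-1). However, 1-1 = 0, so this is multiplication by m/0, which is undefined. We cannot multiply by an undefined expression.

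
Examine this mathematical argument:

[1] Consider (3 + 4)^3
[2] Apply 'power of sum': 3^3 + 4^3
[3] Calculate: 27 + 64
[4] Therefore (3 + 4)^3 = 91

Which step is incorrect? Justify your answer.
Step 2: Apply 'power of sum': 3^3 + 4^3

Step 2 incorrectly applies a non-existent rule '(a+b)^n = a^n + b^n'. This is false in general. The correct expansion uses the binomial theorem. The actual value is (3 + 4)^3 = 7^3 = 343, not 91.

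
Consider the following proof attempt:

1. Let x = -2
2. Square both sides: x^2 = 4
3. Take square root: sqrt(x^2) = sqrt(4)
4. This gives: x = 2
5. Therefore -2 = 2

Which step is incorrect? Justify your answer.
Step 4: This gives: x = 2

Step 4 incorrectly states that sqrt(x^2) = x. The correct identity is sqrt(x^2) = |x|. Since x = -2 < 0, we have sqrt(x^2) = |-2| = 2, not x = -2.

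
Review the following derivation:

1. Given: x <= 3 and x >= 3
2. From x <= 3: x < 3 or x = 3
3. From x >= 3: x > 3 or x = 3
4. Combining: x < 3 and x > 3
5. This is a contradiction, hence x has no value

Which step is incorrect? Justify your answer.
Step 4: Combining: x < 3 and x > 3

Step 4 incorrectly combines the conditions. From x <= 3 and x >= 3, the intersection is x = 3. The error treats the 'or' cases as 'and' requirements. The correct conclusion is that x = 3 is the unique solution, not that no solution exists.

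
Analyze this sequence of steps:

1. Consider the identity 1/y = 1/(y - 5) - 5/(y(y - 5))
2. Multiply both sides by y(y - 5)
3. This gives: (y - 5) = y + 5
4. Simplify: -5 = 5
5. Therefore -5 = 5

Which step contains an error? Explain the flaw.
Step 3: This gives: (y - 5) = y + 5

Step 3 makes a sign error when clearing denominators. Multiplying -5/(y(y - 5)) by y(y - 5) gives -5, not +5. The correct result is (y - 5) = y - 5, which is trivially true, not (y - 5) = y + 5. (Step 1 is a valid identity: 1/(y - 5) - 5/(y(y - 5)) = (y - 5)/(y(y - 5)) = 1/y.)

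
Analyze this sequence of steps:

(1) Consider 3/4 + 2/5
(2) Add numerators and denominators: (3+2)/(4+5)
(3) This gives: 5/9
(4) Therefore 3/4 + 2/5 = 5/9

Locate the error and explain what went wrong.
Step 2: Add numerators and denominators: (3+2)/(4+5)

Step 2 incorrectly adds fractions by separately adding numerators and denominators. This is wrong. The correct method requires a common denominator: 3/4 + 2/5 = (3×5 + 2×4)/(4×5) = 23/20 = 23/20. The method used gives 5/9, which is different.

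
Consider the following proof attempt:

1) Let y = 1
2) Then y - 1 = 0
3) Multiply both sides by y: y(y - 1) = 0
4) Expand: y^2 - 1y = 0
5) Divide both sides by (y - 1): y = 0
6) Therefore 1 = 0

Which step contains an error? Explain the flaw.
Step 5: Divide both sides by (y - 1): y = 0

Step 5 divides both sides by (y - 1). However, since y = 1, we have (y - 1) = 0. Division by zero is undefined, making this step invalid.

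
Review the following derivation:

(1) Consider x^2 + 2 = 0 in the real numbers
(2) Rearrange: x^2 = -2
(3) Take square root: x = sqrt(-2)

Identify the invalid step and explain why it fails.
Step 3: Take square root: x = sqrt(-2)

Step 3 takes the square root of -2, which is negative. In the real number system, the square root of a negative number is undefined. The equation x^2 + 2 = 0 has no real solutions. Square roots of negative numbers only exist in the complex numbers.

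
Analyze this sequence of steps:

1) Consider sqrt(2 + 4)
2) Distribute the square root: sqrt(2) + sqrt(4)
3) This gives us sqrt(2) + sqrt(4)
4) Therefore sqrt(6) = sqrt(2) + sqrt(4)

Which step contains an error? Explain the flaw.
Step 2: Distribute the square root: sqrt(2) + sqrt(4)

Step 2 incorrectly 'distributes' the square root over addition. The square root function does not distribute: sqrt(a + b) ≠ sqrt(a) + sqrt(b). In fact, sqrt(2 + 4) = sqrt(6) ≈ 2.4495, while sqrt(2) + sqrt(4) ≈ 3.4142.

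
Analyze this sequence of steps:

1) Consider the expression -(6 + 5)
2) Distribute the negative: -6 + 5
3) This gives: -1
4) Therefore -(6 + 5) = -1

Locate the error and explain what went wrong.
Step 2: Distribute the negative: -6 + 5

Step 2 incorrectly distributes the negative sign. The correct distribution is -(6 + 5) = -6 - 5 = -11. The negative must be applied to both terms, not just the first. The error treats -(6 + 5) as -6 + 5, which equals -1 instead of -11.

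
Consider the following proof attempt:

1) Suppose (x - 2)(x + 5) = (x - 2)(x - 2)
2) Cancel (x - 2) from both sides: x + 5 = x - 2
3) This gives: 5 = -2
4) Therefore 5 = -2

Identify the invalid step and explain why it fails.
Step 2: Cancel (x - 2) from both sides: x + 5 = x - 2

Step 2 cancels (x - 2) from both sides. This is only valid if (x - 2) ≠ 0, i.e., x ≠ 2. When x = 2, both sides equal zero regardless of the other factors. The correct approach requires considering x = 2 as a separate case.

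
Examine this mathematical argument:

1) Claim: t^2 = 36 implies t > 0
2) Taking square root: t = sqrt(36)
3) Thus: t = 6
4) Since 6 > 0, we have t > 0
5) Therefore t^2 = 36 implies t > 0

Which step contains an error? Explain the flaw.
Step 2: Taking square root: t = sqrt(36)

Step 2 takes the square root and assumes the positive root only. The equation t^2 = 36 actually has two solutions: t = 6 and t = -6. The proof silently assumes t > 0 without justification, then uses this assumption to conclude t > 0, which is circular. The counterexample t = -6 shows the claim is false.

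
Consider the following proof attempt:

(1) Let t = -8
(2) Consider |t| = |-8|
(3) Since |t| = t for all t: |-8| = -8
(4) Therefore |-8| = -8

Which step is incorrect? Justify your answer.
Step 3: Since |t| = t for all t: |-8| = -8

Step 3 incorrectly states that |t| = t for all t. The correct definition is |t| = t when t >= 0, and |t| = -t when t < 0. Since -8 < 0, we have |-8| = -(-8) = 8, not -8.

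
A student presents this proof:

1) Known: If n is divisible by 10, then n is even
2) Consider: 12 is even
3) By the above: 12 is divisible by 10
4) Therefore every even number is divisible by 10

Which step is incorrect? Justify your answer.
Step 3: By the above: 12 is divisible by 10

Step 3 commits the fallacy of affirming the consequent. The known fact 'divisible by 10 → even' does NOT imply 'even → divisible by 10'. That would be the converse, which is false. For example, 12 is even but 12 ÷ 10 = 1.20, which is not an integer.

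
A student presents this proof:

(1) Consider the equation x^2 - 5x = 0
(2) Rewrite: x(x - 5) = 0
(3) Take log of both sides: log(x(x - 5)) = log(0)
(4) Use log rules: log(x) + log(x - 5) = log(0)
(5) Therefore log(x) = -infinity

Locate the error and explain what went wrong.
Step 3: Take log of both sides: log(x(x - 5)) = log(0)

Step 3 takes the logarithm of both sides, resulting in log(0) on the right side. The logarithm is only defined for positive numbers; log(0) is undefined (approaches negative infinity). This operation is invalid.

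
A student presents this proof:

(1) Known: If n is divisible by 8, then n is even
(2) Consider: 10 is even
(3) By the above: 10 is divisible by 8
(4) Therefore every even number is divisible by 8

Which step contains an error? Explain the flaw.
Step 3: By the above: 10 is divisible by 8

Step 3 commits the fallacy of affirming the consequent. The known fact 'divisible by 8 → even' does NOT imply 'even → divisible by 8'. That would be the converse, which is false. For example, 10 is even but 10 ÷ 8 = 1.25, which is not an integer.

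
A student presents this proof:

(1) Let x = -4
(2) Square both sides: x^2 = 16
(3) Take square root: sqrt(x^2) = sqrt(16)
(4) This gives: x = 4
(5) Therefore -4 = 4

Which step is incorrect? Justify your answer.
Step 4: This gives: x = 4

Step 4 incorrectly states that sqrt(x^2) = x. The correct identity is sqrt(x^2) = |x|. Since x = -4 < 0, we have sqrt(x^2) = |-4| = 4, not x = -4.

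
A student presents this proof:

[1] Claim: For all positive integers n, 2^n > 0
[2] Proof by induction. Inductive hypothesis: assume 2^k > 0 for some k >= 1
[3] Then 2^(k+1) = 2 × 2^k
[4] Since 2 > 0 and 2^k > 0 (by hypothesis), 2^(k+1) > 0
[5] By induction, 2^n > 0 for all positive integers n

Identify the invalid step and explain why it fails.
Step 5: By induction, 2^n > 0 for all positive integers n

Step 5 concludes the proof by induction, but no base case was ever established. A valid induction proof requires: (1) a base case proving 2^1 > 0, and (2) an inductive step showing IF 2^k > 0 THEN 2^(k+1) > 0. Steps 2-4 correctly establish the inductive step, but without the base case the conclusion in step 5 does not follow.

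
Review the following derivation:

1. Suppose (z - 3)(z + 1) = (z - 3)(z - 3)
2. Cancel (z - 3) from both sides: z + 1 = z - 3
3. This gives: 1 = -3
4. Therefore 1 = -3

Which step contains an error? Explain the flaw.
Step 2: Cancel (z - 3) from both sides: z + 1 = z - 3

Step 2 cancels (z - 3) from both sides. This is only valid if (z - 3) ≠ 0, i.e., z ≠ 3. When z = 3, both sides equal zero regardless of the other factors. The correct approach requires considering z = 3 as a separate case.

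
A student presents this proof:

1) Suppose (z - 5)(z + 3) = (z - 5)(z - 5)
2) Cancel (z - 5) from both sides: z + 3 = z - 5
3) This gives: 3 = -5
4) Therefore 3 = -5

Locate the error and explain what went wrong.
Step 2: Cancel (z - 5) from both sides: z + 3 = z - 5

Step 2 cancels (z - 5) from both sides. This is only valid if (z - 5) ≠ 0, i.e., z ≠ 5. When z = 5, both sides equal zero regardless of the other factors. The correct approach requires considering z = 5 as a separate case.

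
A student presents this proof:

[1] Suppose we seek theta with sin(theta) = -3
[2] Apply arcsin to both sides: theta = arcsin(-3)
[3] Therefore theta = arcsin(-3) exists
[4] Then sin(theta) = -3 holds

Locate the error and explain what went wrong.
Step 2: Apply arcsin to both sides: theta = arcsin(-3)

Step 2 applies arcsin to -3. However, arcsin(x) is only defined for x in [-1, 1] because sin(theta) can only produce values in that range. Since |-3| > 1, arcsin(-3) is undefined. There is no angle whose sine equals -3.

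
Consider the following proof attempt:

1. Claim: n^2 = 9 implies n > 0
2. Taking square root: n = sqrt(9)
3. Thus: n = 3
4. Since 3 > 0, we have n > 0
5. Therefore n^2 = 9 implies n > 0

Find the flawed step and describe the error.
Step 2: Taking square root: n = sqrt(9)

Step 2 takes the square root and assumes the positive root only. The equation n^2 = 9 actually has two solutions: n = 3 and n = -3. The proof silently assumes n > 0 without justification, then uses this assumption to conclude n > 0, which is circular. The counterexample n = -3 shows the claim is false.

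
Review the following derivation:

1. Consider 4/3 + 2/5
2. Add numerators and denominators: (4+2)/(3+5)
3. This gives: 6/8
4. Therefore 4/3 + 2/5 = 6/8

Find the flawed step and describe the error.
Step 2: Add numerators and denominators: (4+2)/(3+5)

Step 2 incorrectly adds fractions by separately adding numerators and denominators. This is wrong. The correct method requires a common denominator: 4/3 + 2/5 = (4×5 + 2×3)/(3×5) = 26/15 = 26/15. The method used gives 6/8, which is different.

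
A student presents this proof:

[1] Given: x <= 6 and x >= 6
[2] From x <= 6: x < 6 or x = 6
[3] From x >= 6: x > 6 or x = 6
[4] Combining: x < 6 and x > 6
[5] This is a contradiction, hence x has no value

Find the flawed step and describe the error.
Step 4: Combining: x < 6 and x > 6

Step 4 incorrectly combines the conditions. From x <= 6 and x >= 6, the intersection is x = 6. The error treats the 'or' cases as 'and' requirements. The correct conclusion is that x = 6 is the unique solution, not that no solution exists.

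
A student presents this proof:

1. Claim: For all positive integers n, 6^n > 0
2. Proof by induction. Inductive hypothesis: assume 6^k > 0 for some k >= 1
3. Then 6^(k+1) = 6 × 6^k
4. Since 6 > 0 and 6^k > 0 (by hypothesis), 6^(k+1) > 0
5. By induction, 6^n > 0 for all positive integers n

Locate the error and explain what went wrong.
Step 5: By induction, 6^n > 0 for all positive integers n

Step 5 concludes the proof by induction, but no base case was ever established. A valid induction proof requires: (1) a base case proving 6^1 > 0, and (2) an inductive step showing IF 6^k > 0 THEN 6^(k+1) > 0. Steps 2-4 correctly establish the inductive step, but without the base case the conclusion in step 5 does not follow.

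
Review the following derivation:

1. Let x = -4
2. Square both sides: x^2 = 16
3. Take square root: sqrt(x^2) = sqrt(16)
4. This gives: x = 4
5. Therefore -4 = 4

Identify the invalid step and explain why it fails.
Step 4: This gives: x = 4

Step 4 incorrectly states that sqrt(x^2) = x. The correct identity is sqrt(x^2) = |x|. Since x = -4 < 0, we have sqrt(x^2) = |-4| = 4, not x = -4.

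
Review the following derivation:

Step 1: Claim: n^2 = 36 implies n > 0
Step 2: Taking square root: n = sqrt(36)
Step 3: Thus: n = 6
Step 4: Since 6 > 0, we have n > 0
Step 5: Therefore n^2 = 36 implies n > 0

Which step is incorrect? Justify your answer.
Step 2: Taking square root: n = sqrt(36)

Step 2 takes the square root and assumes the positive root only. The equation n^2 = 36 actually has two solutions: n = 6 and n = -6. The proof silently assumes n > 0 without justification, then uses this assumption to conclude n > 0, which is circular. The counterexample n = -6 shows the claim is false.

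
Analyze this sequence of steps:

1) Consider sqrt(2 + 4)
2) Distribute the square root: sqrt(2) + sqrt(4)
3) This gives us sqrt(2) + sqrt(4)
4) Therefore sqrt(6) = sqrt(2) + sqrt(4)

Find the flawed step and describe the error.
Step 2: Distribute the square root: sqrt(2) + sqrt(4)

Step 2 incorrectly 'distributes' the square root over addition. The square root function does not distribute: sqrt(a + b) ≠ sqrt(a) + sqrt(b). In fact, sqrt(2 + 4) = sqrt(6) ≈ 2.4495, while sqrt(2) + sqrt(4) ≈ 3.4142.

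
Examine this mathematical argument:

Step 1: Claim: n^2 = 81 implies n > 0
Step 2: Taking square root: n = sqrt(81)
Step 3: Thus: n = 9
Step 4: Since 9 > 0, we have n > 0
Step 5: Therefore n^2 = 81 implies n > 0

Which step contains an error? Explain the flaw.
Step 2: Taking square root: n = sqrt(81)

Step 2 takes the square root and assumes the positive root only. The equation n^2 = 81 actually has two solutions: n = 9 and n = -9. The proof silently assumes n > 0 without justification, then uses this assumption to conclude n > 0, which is circular. The counterexample n = -9 shows the claim is false.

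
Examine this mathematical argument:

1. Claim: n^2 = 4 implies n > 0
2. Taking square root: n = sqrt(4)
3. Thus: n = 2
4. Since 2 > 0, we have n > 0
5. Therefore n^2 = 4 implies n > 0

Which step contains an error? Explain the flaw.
Step 2: Taking square root: n = sqrt(4)

Step 2 takes the square root and assumes the positive root only. The equation n^2 = 4 actually has two solutions: n = 2 and n = -2. The proof silently assumes n > 0 without justification, then uses this assumption to conclude n > 0, which is circular. The counterexample n = -2 shows the claim is false.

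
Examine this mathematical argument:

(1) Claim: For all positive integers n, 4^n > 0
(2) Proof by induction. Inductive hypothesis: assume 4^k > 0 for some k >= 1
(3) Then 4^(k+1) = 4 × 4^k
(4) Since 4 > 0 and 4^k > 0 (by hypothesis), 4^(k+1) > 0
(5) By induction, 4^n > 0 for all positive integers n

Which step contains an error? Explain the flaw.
Step 5: By induction, 4^n > 0 for all positive integers n

Step 5 concludes the proof by induction, but no base case was ever established. A valid induction proof requires: (1) a base case proving 4^1 > 0, and (2) an inductive step showing IF 4^k > 0 THEN 4^(k+1) > 0. Steps 2-4 correctly establish the inductive step, but without the base case the conclusion in step 5 does not follow.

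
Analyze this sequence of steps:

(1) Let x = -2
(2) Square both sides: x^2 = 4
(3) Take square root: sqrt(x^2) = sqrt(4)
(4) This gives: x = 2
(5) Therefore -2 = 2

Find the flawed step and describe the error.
Step 4: This gives: x = 2

Step 4 incorrectly states that sqrt(x^2) = x. The correct identity is sqrt(x^2) = |x|. Since x = -2 < 0, we have sqrt(x^2) = |-2| = 2, not x = -2.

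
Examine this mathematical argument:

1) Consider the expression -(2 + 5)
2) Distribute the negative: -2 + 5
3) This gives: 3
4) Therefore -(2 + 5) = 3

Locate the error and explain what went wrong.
Step 2: Distribute the negative: -2 + 5

Step 2 incorrectly distributes the negative sign. The correct distribution is -(2 + 5) = -2 - 5 = -7. The negative must be applied to both terms, not just the first. The error treats -(2 + 5) as -2 + 5, which equals 3 instead of -7.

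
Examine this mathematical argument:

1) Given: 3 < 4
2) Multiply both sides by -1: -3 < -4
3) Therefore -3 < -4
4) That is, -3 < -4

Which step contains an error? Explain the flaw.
Step 2: Multiply both sides by -1: -3 < -4

Step 2 multiplies both sides by -1 but fails to reverse the inequality sign. When multiplying (or dividing) an inequality by a negative number, the direction must be reversed. Since 3 < 4, we should get -3 > -4, i.e., -3 > -4.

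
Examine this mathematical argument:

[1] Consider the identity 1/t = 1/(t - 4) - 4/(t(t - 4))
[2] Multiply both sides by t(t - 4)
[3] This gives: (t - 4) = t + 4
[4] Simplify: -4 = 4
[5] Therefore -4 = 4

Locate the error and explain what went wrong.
Step 3: This gives: (t - 4) = t + 4

Step 3 makes a sign error when clearing denominators. Multiplying -4/(t(t - 4)) by t(t - 4) gives -4, not +4. The correct result is (t - 4) = t - 4, which is trivially true, not (t - 4) = t + 4. (Step 1 is a valid identity: 1/(t - 4) - 4/(t(t - 4)) = (t - 4)/(t(t - 4)) = 1/t.)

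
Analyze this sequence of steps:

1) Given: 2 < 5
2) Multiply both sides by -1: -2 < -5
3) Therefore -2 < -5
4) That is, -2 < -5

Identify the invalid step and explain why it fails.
Step 2: Multiply both sides by -1: -2 < -5

Step 2 multiplies both sides by -1 but fails to reverse the inequality sign. When multiplying (or dividing) an inequality by a negative number, the direction must be reversed. Since 2 < 5, we should get -2 > -5, i.e., -2 > -5.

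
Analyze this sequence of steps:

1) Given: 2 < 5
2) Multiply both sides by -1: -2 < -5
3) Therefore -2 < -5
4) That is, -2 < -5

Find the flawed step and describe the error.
Step 2: Multiply both sides by -1: -2 < -5

Step 2 multiplies both sides by -1 but fails to reverse the inequality sign. When multiplying (or dividing) an inequality by a negative number, the direction must be reversed. Since 2 < 5, we should get -2 > -5, i.e., -2 > -5.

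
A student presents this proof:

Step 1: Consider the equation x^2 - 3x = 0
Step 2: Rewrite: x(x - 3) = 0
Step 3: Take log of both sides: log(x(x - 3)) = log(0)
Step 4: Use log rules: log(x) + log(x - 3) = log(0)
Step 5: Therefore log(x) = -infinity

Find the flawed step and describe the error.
Step 3: Take log of both sides: log(x(x - 3)) = log(0)

Step 3 takes the logarithm of both sides, resulting in log(0) on the right side. The logarithm is only defined for positive numbers; log(0) is undefined (approaches negative infinity). This operation is invalid.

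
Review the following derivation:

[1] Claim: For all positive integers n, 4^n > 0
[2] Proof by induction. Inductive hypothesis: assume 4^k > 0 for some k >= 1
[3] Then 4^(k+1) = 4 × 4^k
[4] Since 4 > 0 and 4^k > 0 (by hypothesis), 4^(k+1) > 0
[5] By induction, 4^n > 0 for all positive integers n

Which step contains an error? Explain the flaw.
Step 5: By induction, 4^n > 0 for all positive integers n

Step 5 concludes the proof by induction, but no base case was ever established. A valid induction proof requires: (1) a base case proving 4^1 > 0, and (2) an inductive step showing IF 4^k > 0 THEN 4^(k+1) > 0. Steps 2-4 correctly establish the inductive step, but without the base case the conclusion in step 5 does not follow.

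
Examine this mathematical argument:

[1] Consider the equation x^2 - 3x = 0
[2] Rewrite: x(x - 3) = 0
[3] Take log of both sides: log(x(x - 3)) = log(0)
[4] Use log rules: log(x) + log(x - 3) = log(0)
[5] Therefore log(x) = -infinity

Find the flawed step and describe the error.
Step 3: Take log of both sides: log(x(x - 3)) = log(0)

Step 3 takes the logarithm of both sides, resulting in log(0) on the right side. The logarithm is only defined for positive numbers; log(0) is undefined (approaches negative infinity). This operation is invalid.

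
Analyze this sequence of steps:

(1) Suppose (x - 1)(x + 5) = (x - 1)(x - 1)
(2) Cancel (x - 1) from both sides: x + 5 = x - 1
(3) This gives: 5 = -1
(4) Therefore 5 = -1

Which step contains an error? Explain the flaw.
Step 2: Cancel (x - 1) from both sides: x + 5 = x - 1

Step 2 cancels (x - 1) from both sides. This is only valid if (x - 1) ≠ 0, i.e., x ≠ 1. When x = 1, both sides equal zero regardless of the other factors. The correct approach requires considering x = 1 as a separate case.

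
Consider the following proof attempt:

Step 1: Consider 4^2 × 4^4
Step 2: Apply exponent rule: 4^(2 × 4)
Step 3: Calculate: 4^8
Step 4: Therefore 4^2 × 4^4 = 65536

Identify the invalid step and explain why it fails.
Step 2: Apply exponent rule: 4^(2 × 4)

Step 2 incorrectly states that a^b × a^c = a^(b×c). The correct rule is a^b × a^c = a^(b+c). The actual value is 4^2 × 4^4 = 4^6 = 4096, not 4^8 = 65536.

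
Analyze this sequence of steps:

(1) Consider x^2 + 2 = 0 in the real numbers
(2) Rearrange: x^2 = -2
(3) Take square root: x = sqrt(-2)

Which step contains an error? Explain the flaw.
Step 3: Take square root: x = sqrt(-2)

Step 3 takes the square root of -2, which is negative. In the real number system, the square root of a negative number is undefined. The equation x^2 + 2 = 0 has no real solutions. Square roots of negative numbers only exist in the complex numbers.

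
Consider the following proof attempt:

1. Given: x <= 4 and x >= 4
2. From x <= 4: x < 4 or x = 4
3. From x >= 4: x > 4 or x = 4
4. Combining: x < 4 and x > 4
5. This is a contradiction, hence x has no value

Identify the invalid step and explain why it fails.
Step 4: Combining: x < 4 and x > 4

Step 4 incorrectly combines the conditions. From x <= 4 and x >= 4, the intersection is x = 4. The error treats the 'or' cases as 'and' requirements. The correct conclusion is that x = 4 is the unique solution, not that no solution exists.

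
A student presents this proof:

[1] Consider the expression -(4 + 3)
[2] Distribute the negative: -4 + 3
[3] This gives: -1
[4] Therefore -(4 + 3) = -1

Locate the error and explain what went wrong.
Step 2: Distribute the negative: -4 + 3

Step 2 incorrectly distributes the negative sign. The correct distribution is -(4 + 3) = -4 - 3 = -7. The negative must be applied to both terms, not just the first. The error treats -(4 + 3) as -4 + 3, which equals -1 instead of -7.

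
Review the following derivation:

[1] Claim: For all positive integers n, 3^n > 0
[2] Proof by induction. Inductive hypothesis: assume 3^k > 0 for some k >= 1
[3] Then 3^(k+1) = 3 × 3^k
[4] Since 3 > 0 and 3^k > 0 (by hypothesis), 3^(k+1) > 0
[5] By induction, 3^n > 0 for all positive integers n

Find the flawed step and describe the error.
Step 5: By induction, 3^n > 0 for all positive integers n

Step 5 concludes the proof by induction, but no base case was ever established. A valid induction proof requires: (1) a base case proving 3^1 > 0, and (2) an inductive step showing IF 3^k > 0 THEN 3^(k+1) > 0. Steps 2-4 correctly establish the inductive step, but without the base case the conclusion in step 5 does not follow.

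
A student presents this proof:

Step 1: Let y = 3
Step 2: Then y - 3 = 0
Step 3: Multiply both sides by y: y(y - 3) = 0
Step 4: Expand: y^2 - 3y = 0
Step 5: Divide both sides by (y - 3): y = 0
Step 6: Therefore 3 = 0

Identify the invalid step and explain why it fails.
Step 5: Divide both sides by (y - 3): y = 0

Step 5 divides both sides by (y - 3). However, since y = 3, we have (y - 3) = 0. Division by zero is undefined, making this step invalid.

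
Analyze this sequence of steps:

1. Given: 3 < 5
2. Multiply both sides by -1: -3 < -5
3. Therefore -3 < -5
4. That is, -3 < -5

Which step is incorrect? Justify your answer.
Step 2: Multiply both sides by -1: -3 < -5

Step 2 multiplies both sides by -1 but fails to reverse the inequality sign. When multiplying (or dividing) an inequality by a negative number, the direction must be reversed. Since 3 < 5, we should get -3 > -5, i.e., -3 > -5.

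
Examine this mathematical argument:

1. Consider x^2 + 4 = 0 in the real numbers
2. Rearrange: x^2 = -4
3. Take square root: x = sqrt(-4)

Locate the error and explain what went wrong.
Step 3: Take square root: x = sqrt(-4)

Step 3 takes the square root of -4, which is negative. In the real number system, the square root of a negative number is undefined. The equation x^2 + 4 = 0 has no real solutions. Square roots of negative numbers only exist in the complex numbers.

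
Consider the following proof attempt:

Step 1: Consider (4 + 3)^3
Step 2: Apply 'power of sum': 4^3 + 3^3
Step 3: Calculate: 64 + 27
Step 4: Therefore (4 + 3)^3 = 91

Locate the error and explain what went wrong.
Step 2: Apply 'power of sum': 4^3 + 3^3

Step 2 incorrectly applies a non-existent rule '(a+b)^n = a^n + b^n'. This is false in general. The correct expansion uses the binomial theorem. The actual value is (4 + 3)^3 = 7^3 = 343, not 91.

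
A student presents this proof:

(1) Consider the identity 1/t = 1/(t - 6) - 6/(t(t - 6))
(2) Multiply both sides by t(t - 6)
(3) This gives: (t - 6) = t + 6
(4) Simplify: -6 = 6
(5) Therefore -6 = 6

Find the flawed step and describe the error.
Step 3: This gives: (t - 6) = t + 6

Step 3 makes a sign error when clearing denominators. Multiplying -6/(t(t - 6)) by t(t - 6) gives -6, not +6. The correct result is (t - 6) = t - 6, which is trivially true, not (t - 6) = t + 6. (Step 1 is a valid identity: 1/(t - 6) - 6/(t(t - 6)) = (t - 6)/(t(t - 6)) = 1/t.)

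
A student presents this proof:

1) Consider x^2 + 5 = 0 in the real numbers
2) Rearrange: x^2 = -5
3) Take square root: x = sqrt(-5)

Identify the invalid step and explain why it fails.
Step 3: Take square root: x = sqrt(-5)

Step 3 takes the square root of -5, which is negative. In the real number system, the square root of a negative number is undefined. The equation x^2 + 5 = 0 has no real solutions. Square roots of negative numbers only exist in the complex numbers.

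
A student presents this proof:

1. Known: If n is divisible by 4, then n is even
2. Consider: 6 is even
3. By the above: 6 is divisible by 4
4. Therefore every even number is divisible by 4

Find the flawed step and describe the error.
Step 3: By the above: 6 is divisible by 4

Step 3 commits the fallacy of affirming the consequent. The known fact 'divisible by 4 → even' does NOT imply 'even → divisible by 4'. That would be the converse, which is false. For example, 6 is even but 6 ÷ 4 = 1.50, which is not an integer.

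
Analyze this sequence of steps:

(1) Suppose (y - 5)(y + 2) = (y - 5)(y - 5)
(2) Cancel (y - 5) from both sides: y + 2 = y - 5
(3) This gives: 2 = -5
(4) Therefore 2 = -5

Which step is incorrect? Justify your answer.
Step 2: Cancel (y - 5) from both sides: y + 2 = y - 5

Step 2 cancels (y - 5) from both sides. This is only valid if (y - 5) ≠ 0, i.e., y ≠ 5. When y = 5, both sides equal zero regardless of the other factors. The correct approach requires considering y = 5 as a separate case.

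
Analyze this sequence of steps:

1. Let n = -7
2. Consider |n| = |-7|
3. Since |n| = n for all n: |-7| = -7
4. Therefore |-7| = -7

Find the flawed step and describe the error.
Step 3: Since |n| = n for all n: |-7| = -7

Step 3 incorrectly states that |n| = n for all n. The correct definition is |n| = n when n >= 0, and |n| = -n when n < 0. Since -7 < 0, we have |-7| = -(-7) = 7, not -7.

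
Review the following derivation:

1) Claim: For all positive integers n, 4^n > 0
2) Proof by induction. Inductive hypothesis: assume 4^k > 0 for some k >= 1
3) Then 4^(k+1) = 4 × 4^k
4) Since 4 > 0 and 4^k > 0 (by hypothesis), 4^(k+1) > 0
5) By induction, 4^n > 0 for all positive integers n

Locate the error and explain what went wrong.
Step 5: By induction, 4^n > 0 for all positive integers n

Step 5 concludes the proof by induction, but no base case was ever established. A valid induction proof requires: (1) a base case proving 4^1 > 0, and (2) an inductive step showing IF 4^k > 0 THEN 4^(k+1) > 0. Steps 2-4 correctly establish the inductive step, but without the base case the conclusion in step 5 does not follow.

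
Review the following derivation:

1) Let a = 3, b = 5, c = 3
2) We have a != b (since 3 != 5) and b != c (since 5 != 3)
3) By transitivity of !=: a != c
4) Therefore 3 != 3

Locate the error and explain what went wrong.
Step 3: By transitivity of !=: a != c

Step 3 incorrectly applies transitivity to the '!=' relation. Transitivity states: if a R b and b R c, then a R c. However, '!=' is not transitive. Counterexample: 3 != 5 and 5 != 3, but 3 = 3 (both equal 3). Transitivity holds for relations like <, <=, =, but not for !=.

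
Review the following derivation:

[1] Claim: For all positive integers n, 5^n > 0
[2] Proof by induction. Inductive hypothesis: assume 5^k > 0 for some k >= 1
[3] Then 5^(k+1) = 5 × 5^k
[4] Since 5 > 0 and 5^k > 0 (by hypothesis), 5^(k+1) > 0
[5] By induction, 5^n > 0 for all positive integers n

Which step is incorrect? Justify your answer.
Step 5: By induction, 5^n > 0 for all positive integers n

Step 5 concludes the proof by induction, but no base case was ever established. A valid induction proof requires: (1) a base case proving 5^1 > 0, and (2) an inductive step showing IF 5^k > 0 THEN 5^(k+1) > 0. Steps 2-4 correctly establish the inductive step, but without the base case the conclusion in step 5 does not follow.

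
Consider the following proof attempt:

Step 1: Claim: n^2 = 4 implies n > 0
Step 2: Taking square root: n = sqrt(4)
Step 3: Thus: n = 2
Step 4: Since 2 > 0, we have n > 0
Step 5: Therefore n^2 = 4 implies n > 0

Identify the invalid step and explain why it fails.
Step 2: Taking square root: n = sqrt(4)

Step 2 takes the square root and assumes the positive root only. The equation n^2 = 4 actually has two solutions: n = 2 and n = -2. The proof silently assumes n > 0 without justification, then uses this assumption to conclude n > 0, which is circular. The counterexample n = -2 shows the claim is false.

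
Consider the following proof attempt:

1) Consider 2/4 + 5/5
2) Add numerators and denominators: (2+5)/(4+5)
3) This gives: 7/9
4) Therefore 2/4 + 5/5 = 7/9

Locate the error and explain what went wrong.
Step 2: Add numerators and denominators: (2+5)/(4+5)

Step 2 incorrectly adds fractions by separately adding numerators and denominators. This is wrong. The correct method requires a common denominator: 2/4 + 5/5 = (2×5 + 5×4)/(4×5) = 30/20 = 3/2. The method used gives 7/9, which is different.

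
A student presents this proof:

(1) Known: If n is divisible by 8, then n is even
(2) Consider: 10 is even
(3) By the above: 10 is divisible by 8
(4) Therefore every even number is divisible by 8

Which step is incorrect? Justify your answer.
Step 3: By the above: 10 is divisible by 8

Step 3 commits the fallacy of affirming the consequent. The known fact 'divisible by 8 → even' does NOT imply 'even → divisible by 8'. That would be the converse, which is false. For example, 10 is even but 10 ÷ 8 = 1.25, which is not an integer.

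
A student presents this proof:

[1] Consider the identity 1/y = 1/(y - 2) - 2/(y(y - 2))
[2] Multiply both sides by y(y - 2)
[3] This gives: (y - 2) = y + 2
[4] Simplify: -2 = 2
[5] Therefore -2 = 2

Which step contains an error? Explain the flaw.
Step 3: This gives: (y - 2) = y + 2

Step 3 makes a sign error when clearing denominators. Multiplying -2/(y(y - 2)) by y(y - 2) gives -2, not +2. The correct result is (y - 2) = y - 2, which is trivially true, not (y - 2) = y + 2. (Step 1 is a valid identity: 1/(y - 2) - 2/(y(y - 2)) = (y - 2)/(y(y - 2)) = 1/y.)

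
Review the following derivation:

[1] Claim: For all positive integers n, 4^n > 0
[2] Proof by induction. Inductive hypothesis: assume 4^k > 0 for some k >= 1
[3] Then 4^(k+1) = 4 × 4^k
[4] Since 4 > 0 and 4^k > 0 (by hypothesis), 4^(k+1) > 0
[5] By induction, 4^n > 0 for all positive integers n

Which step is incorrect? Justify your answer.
Step 5: By induction, 4^n > 0 for all positive integers n

Step 5 concludes the proof by induction, but no base case was ever established. A valid induction proof requires: (1) a base case proving 4^1 > 0, and (2) an inductive step showing IF 4^k > 0 THEN 4^(k+1) > 0. Steps 2-4 correctly establish the inductive step, but without the base case the conclusion in step 5 does not follow.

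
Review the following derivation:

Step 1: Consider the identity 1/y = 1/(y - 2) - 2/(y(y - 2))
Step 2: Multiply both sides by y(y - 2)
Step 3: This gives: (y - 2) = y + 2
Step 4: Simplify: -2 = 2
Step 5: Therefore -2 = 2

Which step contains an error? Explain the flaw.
Step 3: This gives: (y - 2) = y + 2

Step 3 makes a sign error when clearing denominators. Multiplying -2/(y(y - 2)) by y(y - 2) gives -2, not +2. The correct result is (y - 2) = y - 2, which is trivially true, not (y - 2) = y + 2. (Step 1 is a valid identity: 1/(y - 2) - 2/(y(y - 2)) = (y - 2)/(y(y - 2)) = 1/y.)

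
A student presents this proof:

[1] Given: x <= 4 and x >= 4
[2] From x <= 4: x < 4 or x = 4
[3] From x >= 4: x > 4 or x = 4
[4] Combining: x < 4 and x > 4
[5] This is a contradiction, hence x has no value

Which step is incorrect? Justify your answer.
Step 4: Combining: x < 4 and x > 4

Step 4 incorrectly combines the conditions. From x <= 4 and x >= 4, the intersection is x = 4. The error treats the 'or' cases as 'and' requirements. The correct conclusion is that x = 4 is the unique solution, not that no solution exists.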